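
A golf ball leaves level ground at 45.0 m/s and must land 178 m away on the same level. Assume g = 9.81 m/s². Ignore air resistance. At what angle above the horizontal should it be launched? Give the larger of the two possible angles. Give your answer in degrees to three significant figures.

From R = (v₀²/g) sin 2θ: sin 2θ = 9.81 × 178 / 2025.0 = 0.8623.
2θ = 59.58° or 180° − 59.58° = 120.4°, so θ = 29.79° or 60.21°.
The larger angle is 60.21°.

60.2°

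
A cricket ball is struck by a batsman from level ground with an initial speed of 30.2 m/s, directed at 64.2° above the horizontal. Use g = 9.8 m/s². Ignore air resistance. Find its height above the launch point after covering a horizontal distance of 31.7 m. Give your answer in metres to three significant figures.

37.1 m

Horizontal component vₓ = 30.20 cos 64.2° = 13.14 m/s; vertical v_y0 = 30.20 sin 64.2° = 27.19 m/s.
Time to reach x = 31.7 m: t = x/vₓ = 31.7/13.14 = 2.412 s.
Height: y = v_y0 t − ½ g t² = 27.19 × 2.412 − 4.900 × 2.412² = 65.57 − 28.50 = 37.07 m.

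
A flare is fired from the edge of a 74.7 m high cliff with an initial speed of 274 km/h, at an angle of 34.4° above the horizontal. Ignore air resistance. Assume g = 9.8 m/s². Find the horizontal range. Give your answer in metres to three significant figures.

644 m

Convert: 274 km/h = 274/3.6 = 76.11 m/s.
Horizontal component vₓ = 76.11 cos 34.4° = 62.80 m/s; vertical v_y0 = 76.11 sin 34.4° = 43.00 m/s.
The projectile lands when y = 74.7 + (43.00) t − ½·9.80·t² = 0. Positive root: t = (43.00 + √(43.00² + 2·9.80·74.7)) / 9.80 = (43.00 + 57.56) / 9.80 = 10.26 s.
Horizontal distance: R = vₓ t = 62.80 × 10.26 = 644.4 m.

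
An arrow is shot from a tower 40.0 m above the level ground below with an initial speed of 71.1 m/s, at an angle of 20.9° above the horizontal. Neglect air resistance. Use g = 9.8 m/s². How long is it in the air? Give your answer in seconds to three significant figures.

Components: vₓ = 71.10 cos 20.9° = 66.42 m/s, v_y0 = 71.10 sin 20.9° = 25.36 m/s.
The projectile lands when y = 40.0 + (25.36) t − ½·9.80·t² = 0. Positive root: t = (25.36 + √(25.36² + 2·9.80·40.0)) / 9.80 = (25.36 + 37.78) / 9.80 = 6.443 s.

6.44 s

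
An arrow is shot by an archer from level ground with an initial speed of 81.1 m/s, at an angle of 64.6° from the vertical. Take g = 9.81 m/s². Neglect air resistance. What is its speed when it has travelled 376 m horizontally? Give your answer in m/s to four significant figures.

Horizontal component vₓ = 81.10 sin 64.6° = 73.26 m/s; vertical v_y0 = 81.10 cos 64.6° = 34.79 m/s.
At x = 376 m, t = x/vₓ = 376/73.26 = 5.132 s.
Vertical velocity there: v_y = v_y0 − g t = 34.79 − 9.81 × 5.132 = −15.56 m/s.
Speed: √(vₓ² + v_y²) = √(73.26² + 15.56²) = 74.90 m/s.

74.90 m/s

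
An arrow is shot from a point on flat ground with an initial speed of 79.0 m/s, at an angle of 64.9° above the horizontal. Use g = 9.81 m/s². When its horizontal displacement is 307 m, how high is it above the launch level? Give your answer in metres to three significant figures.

Resolve: vₓ = 79.00 cos 64.9° = 33.51 m/s and v_y0 = 79.00 sin 64.9° = 71.54 m/s.
At x = 307 m, t = x/vₓ = 307/33.51 = 9.161 s.
Height: y = v_y0 t − ½ g t² = 71.54 × 9.161 − 4.905 × 9.161² = 655.4 − 411.6 = 243.7 m.

244 m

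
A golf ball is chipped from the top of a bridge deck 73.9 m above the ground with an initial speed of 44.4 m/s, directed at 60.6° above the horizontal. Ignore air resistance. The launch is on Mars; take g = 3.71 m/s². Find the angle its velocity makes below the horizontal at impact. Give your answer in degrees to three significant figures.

vₓ = 44.40 cos 60.6° = 21.80 m/s; v_y0 = 44.40 sin 60.6° = 38.68 m/s.
With up positive and y = 0 at the ground: y(t) = 73.9 + (38.68) t − 1.855 t². Setting y = 0 and taking the positive root: t = [38.68 + √(38.68² + 2·3.71·73.9)] / 3.71 = (38.68 + 45.22) / 3.71 = 22.61 s.
At impact: v_y = v_y0 − g t = −45.22 m/s; vₓ = 21.80 m/s.
Angle below horizontal: arctan(|v_y|/vₓ) = arctan(45.22/21.80) = 64.26°.

64.3°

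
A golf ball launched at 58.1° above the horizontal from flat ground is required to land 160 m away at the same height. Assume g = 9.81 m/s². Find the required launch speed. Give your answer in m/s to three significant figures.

41.8 m/s

From R = (v₀² / g) sin 2θ: v₀ = √(gR / sin 2θ).
v₀ = √(9.81 × 160 / sin 116.2°) = √(1570 / 0.8973) = √1749.3 = 41.82 m/s.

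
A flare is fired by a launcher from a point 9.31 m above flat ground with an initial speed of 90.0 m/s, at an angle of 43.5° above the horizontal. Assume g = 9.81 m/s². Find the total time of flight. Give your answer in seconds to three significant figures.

12.8 s

Resolve: vₓ = 90.00 cos 43.5° = 65.28 m/s and v_y0 = 90.00 sin 43.5° = 61.95 m/s.
Vertical motion (up positive, ground at y = 0): 4.905 t² − (61.95) t − 9.31 = 0, so t = (61.95 + √(61.95² + 2·9.81·9.31)) / 9.81 = (61.95 + 63.41) / 9.81 = 12.78 s.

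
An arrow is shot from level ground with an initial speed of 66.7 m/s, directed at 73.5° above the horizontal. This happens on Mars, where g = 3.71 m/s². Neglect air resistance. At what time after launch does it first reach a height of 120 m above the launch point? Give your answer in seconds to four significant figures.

Horizontal component vₓ = 66.70 cos 73.5° = 18.94 m/s; vertical v_y0 = 66.70 sin 73.5° = 63.95 m/s.
Require v_y0 t − ½ g t² = 120, i.e. 1.855 t² − 63.95 t + 120 = 0.
t = [63.95 ± √(63.95² − 2·3.71·120)] / 3.71 = (63.95 ± 56.57) / 3.71, so t = 1.991 s or t = 32.48 s.
The first (ascending) time is 1.991 s.

1.991 s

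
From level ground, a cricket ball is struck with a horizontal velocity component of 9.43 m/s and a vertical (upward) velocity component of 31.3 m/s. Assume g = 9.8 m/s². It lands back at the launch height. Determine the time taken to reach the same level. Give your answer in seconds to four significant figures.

6.388 s

It returns to y = 0 when t = 2 v_y0 / g = 2(31.30)/9.80 = 6.388 s.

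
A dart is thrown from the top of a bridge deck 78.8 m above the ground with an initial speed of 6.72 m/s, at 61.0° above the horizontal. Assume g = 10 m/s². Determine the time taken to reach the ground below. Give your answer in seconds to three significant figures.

Components: vₓ = 6.720 cos 61.0° = 3.258 m/s, v_y0 = 6.720 sin 61.0° = 5.877 m/s.
With up positive and y = 0 at the ground: y(t) = 78.8 + (5.877) t − 5.000 t². Setting y = 0 and taking the positive root: t = [5.877 + √(5.877² + 2·10.0·78.8)] / 10.0 = (5.877 + 40.13) / 10.0 = 4.601 s.

4.60 s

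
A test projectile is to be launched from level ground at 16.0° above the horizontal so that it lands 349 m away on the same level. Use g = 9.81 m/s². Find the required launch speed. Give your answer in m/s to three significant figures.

80.4 m/s

On level ground R = v₀² sin 2θ / g ⇒ v₀ = √(gR / sin 2θ).
v₀ = √(9.81 × 349 / sin 32.00°) = √(3424 / 0.5299) = √6460.8 = 80.38 m/s.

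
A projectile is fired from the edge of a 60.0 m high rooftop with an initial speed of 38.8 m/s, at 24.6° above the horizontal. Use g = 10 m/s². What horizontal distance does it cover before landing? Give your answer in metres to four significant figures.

191.8 m

Horizontal component vₓ = 38.80 cos 24.6° = 35.28 m/s; vertical v_y0 = 38.80 sin 24.6° = 16.15 m/s.
The projectile lands when y = 60.0 + (16.15) t − ½·10.0·t² = 0. Positive root: t = (16.15 + √(16.15² + 2·10.0·60.0)) / 10.0 = (16.15 + 38.22) / 10.0 = 5.437 s.
Horizontal distance: R = vₓ t = 35.28 × 5.437 = 191.8 m.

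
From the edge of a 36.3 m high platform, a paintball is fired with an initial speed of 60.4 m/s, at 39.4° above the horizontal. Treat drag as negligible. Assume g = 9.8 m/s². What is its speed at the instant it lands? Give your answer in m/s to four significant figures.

Resolve: vₓ = 60.40 cos 39.4° = 46.67 m/s and v_y0 = 60.40 sin 39.4° = 38.34 m/s.
Vertical motion (up positive, ground at y = 0): 4.900 t² − (38.34) t − 36.3 = 0, so t = (38.34 + √(38.34² + 2·9.80·36.3)) / 9.80 = (38.34 + 46.70) / 9.80 = 8.678 s.
Vertical velocity at impact: v_y = v_y0 − g t = 38.34 − 9.80 × 8.678 = −46.70 m/s.
Speed: |v| = √(vₓ² + v_y²) = √(46.67² + 46.70²) = 66.03 m/s.

66.03 m/s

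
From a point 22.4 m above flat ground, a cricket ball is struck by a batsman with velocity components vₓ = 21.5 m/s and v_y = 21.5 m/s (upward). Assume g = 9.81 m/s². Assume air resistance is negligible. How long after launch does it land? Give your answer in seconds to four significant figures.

5.253 s

With up positive and y = 0 at the ground: y(t) = 22.4 + (21.50) t − 4.905 t². Setting y = 0 and taking the positive root: t = [21.50 + √(21.50² + 2·9.81·22.4)] / 9.81 = (21.50 + 30.03) / 9.81 = 5.253 s.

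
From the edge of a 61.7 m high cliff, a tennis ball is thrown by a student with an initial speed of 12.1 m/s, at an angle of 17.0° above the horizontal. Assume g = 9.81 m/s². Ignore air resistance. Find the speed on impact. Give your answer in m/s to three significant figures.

Resolve: vₓ = 12.10 cos 17.0° = 11.57 m/s and v_y0 = 12.10 sin 17.0° = 3.538 m/s.
With up positive and y = 0 at the ground: y(t) = 61.7 + (3.538) t − 4.905 t². Setting y = 0 and taking the positive root: t = [3.538 + √(3.538² + 2·9.81·61.7)] / 9.81 = (3.538 + 34.97) / 9.81 = 3.926 s.
Vertical velocity at impact: v_y = v_y0 − g t = 3.538 − 9.81 × 3.926 = −34.97 m/s.
Speed: |v| = √(vₓ² + v_y²) = √(11.57² + 34.97²) = 36.84 m/s.

36.8 m/s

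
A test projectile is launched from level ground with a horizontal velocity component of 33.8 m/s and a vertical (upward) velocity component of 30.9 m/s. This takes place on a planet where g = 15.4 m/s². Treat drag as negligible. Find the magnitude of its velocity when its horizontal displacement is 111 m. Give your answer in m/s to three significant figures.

39.1 m/s

At x = 111 m, t = x/vₓ = 111/33.80 = 3.284 s.
Vertical velocity there: v_y = v_y0 − g t = 30.90 − 15.4 × 3.284 = −19.67 m/s.
Speed: √(vₓ² + v_y²) = √(33.80² + 19.67²) = 39.11 m/s.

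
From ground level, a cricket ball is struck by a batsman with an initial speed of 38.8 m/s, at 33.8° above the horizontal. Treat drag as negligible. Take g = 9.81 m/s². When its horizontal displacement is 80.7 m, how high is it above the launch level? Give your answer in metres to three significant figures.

Components: vₓ = 38.80 cos 33.8° = 32.24 m/s, v_y0 = 38.80 sin 33.8° = 21.58 m/s.
Time to reach x = 80.7 m: t = x/vₓ = 80.7/32.24 = 2.503 s.
Height: y = v_y0 t − ½ g t² = 21.58 × 2.503 − 4.905 × 2.503² = 54.02 − 30.73 = 23.30 m.

23.3 m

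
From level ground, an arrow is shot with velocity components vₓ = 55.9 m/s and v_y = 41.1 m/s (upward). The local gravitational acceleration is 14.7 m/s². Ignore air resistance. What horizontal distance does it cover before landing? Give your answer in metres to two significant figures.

310 m

Time aloft: T = 2 v_y0 / g = 2 × 41.10 / 14.7 = 5.592 s.
Range: R = vₓ T = 55.90 × 5.592 = 312.6 m.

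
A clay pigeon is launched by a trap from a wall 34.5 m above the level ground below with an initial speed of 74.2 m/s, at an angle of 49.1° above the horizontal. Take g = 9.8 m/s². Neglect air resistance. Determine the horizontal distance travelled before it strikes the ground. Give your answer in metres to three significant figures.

Resolve: vₓ = 74.20 cos 49.1° = 48.58 m/s and v_y0 = 74.20 sin 49.1° = 56.08 m/s.
Vertical motion (up positive, ground at y = 0): 4.900 t² − (56.08) t − 34.5 = 0, so t = (56.08 + √(56.08² + 2·9.80·34.5)) / 9.80 = (56.08 + 61.82) / 9.80 = 12.03 s.
Horizontal distance: R = vₓ t = 48.58 × 12.03 = 584.5 m.

584 m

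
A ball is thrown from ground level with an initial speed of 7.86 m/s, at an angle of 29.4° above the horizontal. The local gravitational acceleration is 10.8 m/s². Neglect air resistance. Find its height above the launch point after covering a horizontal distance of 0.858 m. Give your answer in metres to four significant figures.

0.3987 m

Resolve: vₓ = 7.860 cos 29.4° = 6.848 m/s and v_y0 = 7.860 sin 29.4° = 3.859 m/s.
At x = 0.858 m, t = x/vₓ = 0.858/6.848 = 0.1253 s.
Height: y = v_y0 t − ½ g t² = 3.859 × 0.1253 − 5.400 × 0.1253² = 0.4835 − 0.08478 = 0.3987 m.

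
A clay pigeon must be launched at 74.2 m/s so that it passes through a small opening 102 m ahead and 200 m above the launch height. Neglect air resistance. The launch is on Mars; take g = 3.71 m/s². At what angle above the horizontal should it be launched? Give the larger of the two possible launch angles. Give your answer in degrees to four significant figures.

Trajectory: y = x tanθ − g x² (1 + tan²θ)/(2v₀²). With x = 102, y = 200, v₀ = 74.2, g = 3.71:
3.505 tan²θ − 102 tanθ + (203.5) = 0.
tanθ = [102 ± √(102² − 4 × 3.505 × (203.5))] / (2 × 3.505) = (102 ± 86.89) / 7.011, giving tanθ = 2.155 or 26.94.
θ = 65.10° or 87.87°; the larger is 87.87°.

87.87°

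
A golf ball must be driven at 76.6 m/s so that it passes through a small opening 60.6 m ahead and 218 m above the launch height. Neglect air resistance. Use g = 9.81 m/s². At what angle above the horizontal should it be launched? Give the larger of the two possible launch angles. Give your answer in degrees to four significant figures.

86.16°

Trajectory: y = x tanθ − g x² (1 + tan²θ)/(2v₀²). With x = 60.6, y = 218, v₀ = 76.6, g = 9.81:
3.070 tan²θ − 60.6 tanθ + (221.1) = 0.
tanθ = [60.6 ± √(60.6² − 4 × 3.070 × (221.1))] / (2 × 3.070) = (60.6 ± 30.95) / 6.140, giving tanθ = 4.830 or 14.91.
θ = 78.30° or 86.16°; the larger is 86.16°.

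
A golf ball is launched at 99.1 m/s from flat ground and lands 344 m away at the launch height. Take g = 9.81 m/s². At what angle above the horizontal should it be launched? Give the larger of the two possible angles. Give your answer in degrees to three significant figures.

Level-ground range R = v₀² sin(2θ)/g ⇒ sin(2θ) = gR/v₀² = 9.81 × 344 / 99.1² = 0.3436.
2θ = 20.10° or 180° − 20.10° = 159.9°, so θ = 10.05° or 79.95°.
The larger angle is 79.95°.

80.0°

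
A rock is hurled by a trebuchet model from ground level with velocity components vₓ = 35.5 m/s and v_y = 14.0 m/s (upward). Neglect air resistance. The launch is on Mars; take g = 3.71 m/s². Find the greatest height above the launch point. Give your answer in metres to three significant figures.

Peak height H = v_y0² / (2g) = 196.00 / 7.420 = 26.42 m.

26.4 m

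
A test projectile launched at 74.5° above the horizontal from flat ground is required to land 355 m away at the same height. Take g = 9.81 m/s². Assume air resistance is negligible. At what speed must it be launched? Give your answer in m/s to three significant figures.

Level-ground range: R = v₀² sin(2θ)/g, so v₀ = √(gR / sin 2θ).
v₀ = √(9.81 × 355 / sin 149.0°) = √(3483 / 0.5150) = √6761.7 = 82.23 m/s.

82.2 m/s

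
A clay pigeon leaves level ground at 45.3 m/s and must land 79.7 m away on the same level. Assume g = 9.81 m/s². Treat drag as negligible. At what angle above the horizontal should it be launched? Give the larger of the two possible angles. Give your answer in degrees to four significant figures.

Level-ground range R = v₀² sin(2θ)/g ⇒ sin(2θ) = gR/v₀² = 9.81 × 79.7 / 45.3² = 0.3810.
2θ = 22.40° or 180° − 22.40° = 157.6°, so θ = 11.20° or 78.80°.
The larger angle is 78.80°.

78.80°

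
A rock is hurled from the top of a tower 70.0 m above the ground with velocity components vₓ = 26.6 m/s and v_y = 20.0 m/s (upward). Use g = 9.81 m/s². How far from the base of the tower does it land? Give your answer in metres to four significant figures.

Vertical motion (up positive, ground at y = 0): 4.905 t² − (20.00) t − 70.0 = 0, so t = (20.00 + √(20.00² + 2·9.81·70.0)) / 9.81 = (20.00 + 42.11) / 9.81 = 6.331 s.
Horizontal distance: R = vₓ t = 26.60 × 6.331 = 168.4 m.

168.4 m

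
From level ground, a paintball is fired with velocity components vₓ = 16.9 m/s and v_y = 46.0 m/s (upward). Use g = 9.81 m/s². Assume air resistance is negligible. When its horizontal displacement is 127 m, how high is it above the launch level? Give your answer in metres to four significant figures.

68.68 m

Time to reach x = 127 m: t = x/vₓ = 127/16.90 = 7.515 s.
Height: y = v_y0 t − ½ g t² = 46.00 × 7.515 − 4.905 × 7.515² = 345.7 − 277.0 = 68.68 m.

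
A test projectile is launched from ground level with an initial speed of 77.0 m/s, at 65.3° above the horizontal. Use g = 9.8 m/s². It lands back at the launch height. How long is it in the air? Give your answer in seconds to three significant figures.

Horizontal component vₓ = 77.00 cos 65.3° = 32.18 m/s; vertical v_y0 = 77.00 sin 65.3° = 69.96 m/s.
Time of flight on level ground: T = 2 v_y0 / g = 2 × 69.96 / 9.80 = 14.28 s.

14.3 s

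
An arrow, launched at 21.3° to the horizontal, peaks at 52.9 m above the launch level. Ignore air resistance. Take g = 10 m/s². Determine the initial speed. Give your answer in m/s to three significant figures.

89.5 m/s

At the peak v_y = 0, so v_y0 = √(2gH) = √(2 × 10.0 × 52.9) = 32.53 m/s.
v_y0 = v₀ sin θ ⇒ v₀ = 32.53 / sin 21.3° = 89.54 m/s.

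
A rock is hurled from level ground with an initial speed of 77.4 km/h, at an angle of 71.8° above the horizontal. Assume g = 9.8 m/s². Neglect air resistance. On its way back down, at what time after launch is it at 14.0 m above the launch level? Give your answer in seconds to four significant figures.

3.303 s

Convert: 77.4 km/h = 77.4/3.6 = 21.50 m/s.
Horizontal component vₓ = 21.50 cos 71.8° = 6.715 m/s; vertical v_y0 = 21.50 sin 71.8° = 20.42 m/s.
Require v_y0 t − ½ g t² = 14.0, i.e. 4.900 t² − 20.42 t + 14.0 = 0.
t = [20.42 ± √(20.42² − 2·9.80·14.0)] / 9.80 = (20.42 ± 11.95) / 9.80, so t = 0.8649 s or t = 3.303 s.
The descending-branch root is 3.303 s.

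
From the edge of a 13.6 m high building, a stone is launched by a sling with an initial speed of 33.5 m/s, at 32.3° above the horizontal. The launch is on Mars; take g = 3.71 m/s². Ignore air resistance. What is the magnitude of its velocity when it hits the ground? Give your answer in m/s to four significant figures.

34.97 m/s

Components: vₓ = 33.50 cos 32.3° = 28.32 m/s, v_y0 = 33.50 sin 32.3° = 17.90 m/s.
With up positive and y = 0 at the ground: y(t) = 13.6 + (17.90) t − 1.855 t². Setting y = 0 and taking the positive root: t = [17.90 + √(17.90² + 2·3.71·13.6)] / 3.71 = (17.90 + 20.53) / 3.71 = 10.36 s.
Vertical velocity at impact: v_y = v_y0 − g t = 17.90 − 3.71 × 10.36 = −20.53 m/s.
Speed: |v| = √(vₓ² + v_y²) = √(28.32² + 20.53²) = 34.97 m/s.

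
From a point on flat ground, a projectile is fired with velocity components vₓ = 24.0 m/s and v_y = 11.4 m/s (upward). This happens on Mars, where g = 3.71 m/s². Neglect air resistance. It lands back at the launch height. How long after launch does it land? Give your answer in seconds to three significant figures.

It returns to y = 0 when t = 2 v_y0 / g = 2(11.40)/3.71 = 6.146 s.

6.15 s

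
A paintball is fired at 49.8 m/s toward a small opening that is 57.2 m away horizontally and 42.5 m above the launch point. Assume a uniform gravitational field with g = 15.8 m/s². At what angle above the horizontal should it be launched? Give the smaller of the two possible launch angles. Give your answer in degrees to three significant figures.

Trajectory: y = x tanθ − g x² (1 + tan²θ)/(2v₀²). With x = 57.2, y = 42.5, v₀ = 49.8, g = 15.8:
10.42 tan²θ − 57.2 tanθ + (52.92) = 0.
tanθ = [57.2 ± √(57.2² − 4 × 10.42 × (52.92))] / (2 × 10.42) = (57.2 ± 32.64) / 20.84, giving tanθ = 1.178 or 4.310.
θ = 49.67° or 76.94°; the smaller is 49.67°.

49.7°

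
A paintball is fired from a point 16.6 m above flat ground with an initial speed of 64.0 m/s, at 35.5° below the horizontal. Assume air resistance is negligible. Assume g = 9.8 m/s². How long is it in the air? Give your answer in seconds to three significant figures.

0.423 s

Horizontal component vₓ = 64.00 cos 35.5° = 52.10 m/s; vertical v_y0 = −37.16 m/s (downward).
With up positive and y = 0 at the ground: y(t) = 16.6 + (−37.16) t − 4.900 t². Setting y = 0 and taking the positive root: t = [−37.16 + √(37.16² + 2·9.80·16.6)] / 9.80 = (−37.16 + 41.31) / 9.80 = 0.4231 s.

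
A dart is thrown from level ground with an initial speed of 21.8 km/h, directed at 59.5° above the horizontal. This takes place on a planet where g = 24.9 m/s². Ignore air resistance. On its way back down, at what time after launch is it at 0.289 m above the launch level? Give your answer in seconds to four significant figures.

Convert: 21.8 km/h = 21.8/3.6 = 6.056 m/s.
vₓ = 6.056 cos 59.5° = 3.073 m/s; v_y0 = 6.056 sin 59.5° = 5.218 m/s.
Set y = v_y0 t − ½ g t² = 0.289: 12.45 t² − 5.218 t + 0.289 = 0.
Quadratic formula: t = (5.218 ± √12.832) / 24.9 = (5.218 ± 3.582) / 24.9 → t = 0.06568 s or 0.3534 s.
The descending-branch root is 0.3534 s.

0.3534 s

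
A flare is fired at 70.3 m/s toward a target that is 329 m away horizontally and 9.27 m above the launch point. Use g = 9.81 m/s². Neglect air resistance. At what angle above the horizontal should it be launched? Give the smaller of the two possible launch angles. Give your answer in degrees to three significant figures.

Trajectory: y = x tanθ − g x² (1 + tan²θ)/(2v₀²). With x = 329, y = 9.27, v₀ = 70.3, g = 9.81:
107.4 tan²θ − 329 tanθ + (116.7) = 0.
tanθ = [329 ± √(329² − 4 × 107.4 × (116.7))] / (2 × 107.4) = (329 ± 241.0) / 214.9, giving tanθ = 0.4094 or 2.653.
θ = 22.27° or 69.35°; the smaller is 22.27°.

22.3°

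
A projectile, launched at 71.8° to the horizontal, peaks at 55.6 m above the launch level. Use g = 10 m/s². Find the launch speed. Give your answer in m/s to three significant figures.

35.1 m/s

At the peak v_y = 0, so v_y0 = √(2gH) = √(2 × 10.0 × 55.6) = 33.35 m/s.
v_y0 = v₀ sin θ ⇒ v₀ = 33.35 / sin 71.8° = 35.10 m/s.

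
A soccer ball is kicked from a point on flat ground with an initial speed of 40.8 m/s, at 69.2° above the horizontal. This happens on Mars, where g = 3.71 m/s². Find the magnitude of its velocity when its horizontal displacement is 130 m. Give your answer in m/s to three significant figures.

15.3 m/s

Horizontal component vₓ = 40.80 cos 69.2° = 14.49 m/s; vertical v_y0 = 40.80 sin 69.2° = 38.14 m/s.
Time to reach x = 130 m: t = x/vₓ = 130/14.49 = 8.973 s.
Vertical velocity there: v_y = v_y0 − g t = 38.14 − 3.71 × 8.973 = 4.852 m/s.
Speed: √(vₓ² + v_y²) = √(14.49² + 4.852²) = 15.28 m/s.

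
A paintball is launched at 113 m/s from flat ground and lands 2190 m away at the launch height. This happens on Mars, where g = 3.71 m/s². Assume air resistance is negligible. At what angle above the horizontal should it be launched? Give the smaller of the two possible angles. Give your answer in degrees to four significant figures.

19.76°

From R = (v₀²/g) sin 2θ: sin 2θ = 3.71 × 2190 / 12769 = 0.6363.
2θ = 39.52° or 180° − 39.52° = 140.5°, so θ = 19.76° or 70.24°.
The smaller angle is 19.76°.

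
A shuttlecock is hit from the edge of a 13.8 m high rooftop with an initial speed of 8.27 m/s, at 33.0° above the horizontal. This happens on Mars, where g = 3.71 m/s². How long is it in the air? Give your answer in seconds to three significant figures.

4.20 s

vₓ = 8.270 cos 33.0° = 6.936 m/s; v_y0 = 8.270 sin 33.0° = 4.504 m/s.
With up positive and y = 0 at the ground: y(t) = 13.8 + (4.504) t − 1.855 t². Setting y = 0 and taking the positive root: t = [4.504 + √(4.504² + 2·3.71·13.8)] / 3.71 = (4.504 + 11.08) / 3.71 = 4.200 s.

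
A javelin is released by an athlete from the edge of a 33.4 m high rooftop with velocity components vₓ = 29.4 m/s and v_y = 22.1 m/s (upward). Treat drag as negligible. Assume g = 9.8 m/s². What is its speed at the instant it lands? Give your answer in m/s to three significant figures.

The projectile lands when y = 33.4 + (22.10) t − ½·9.80·t² = 0. Positive root: t = (22.10 + √(22.10² + 2·9.80·33.4)) / 9.80 = (22.10 + 33.81) / 9.80 = 5.705 s.
Vertical velocity at impact: v_y = v_y0 − g t = 22.10 − 9.80 × 5.705 = −33.81 m/s.
Speed: |v| = √(vₓ² + v_y²) = √(29.40² + 33.81²) = 44.80 m/s.

44.8 m/s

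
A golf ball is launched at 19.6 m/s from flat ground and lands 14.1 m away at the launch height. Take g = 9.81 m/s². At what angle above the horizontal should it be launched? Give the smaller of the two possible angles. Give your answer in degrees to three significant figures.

10.6°

Level-ground range R = v₀² sin(2θ)/g ⇒ sin(2θ) = gR/v₀² = 9.81 × 14.1 / 19.6² = 0.3601.
2θ = 21.10° or 180° − 21.10° = 158.9°, so θ = 10.55° or 79.45°.
The smaller angle is 10.55°.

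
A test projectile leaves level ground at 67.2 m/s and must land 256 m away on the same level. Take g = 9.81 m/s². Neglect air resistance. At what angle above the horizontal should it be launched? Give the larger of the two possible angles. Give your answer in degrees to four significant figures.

Level-ground range R = v₀² sin(2θ)/g ⇒ sin(2θ) = gR/v₀² = 9.81 × 256 / 67.2² = 0.5561.
2θ = 33.79° or 180° − 33.79° = 146.2°, so θ = 16.89° or 73.11°.
The larger angle is 73.11°.

73.11°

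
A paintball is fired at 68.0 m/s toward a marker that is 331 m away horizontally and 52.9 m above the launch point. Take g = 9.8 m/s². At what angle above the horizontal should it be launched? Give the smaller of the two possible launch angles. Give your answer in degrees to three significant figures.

Trajectory: y = x tanθ − g x² (1 + tan²θ)/(2v₀²). With x = 331, y = 52.9, v₀ = 68.0, g = 9.80:
116.1 tan²θ − 331 tanθ + (169.0) = 0.
tanθ = [331 ± √(331² − 4 × 116.1 × (169.0))] / (2 × 116.1) = (331 ± 176.3) / 232.2, giving tanθ = 0.6663 or 2.185.
θ = 33.68° or 65.40°; the smaller is 33.68°.

33.7°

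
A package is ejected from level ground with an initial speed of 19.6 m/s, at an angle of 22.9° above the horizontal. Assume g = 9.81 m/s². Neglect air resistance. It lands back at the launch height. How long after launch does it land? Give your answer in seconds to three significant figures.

Resolve: vₓ = 19.60 cos 22.9° = 18.06 m/s and v_y0 = 19.60 sin 22.9° = 7.627 m/s.
Time of flight on level ground: T = 2 v_y0 / g = 2 × 7.627 / 9.81 = 1.555 s.

1.55 s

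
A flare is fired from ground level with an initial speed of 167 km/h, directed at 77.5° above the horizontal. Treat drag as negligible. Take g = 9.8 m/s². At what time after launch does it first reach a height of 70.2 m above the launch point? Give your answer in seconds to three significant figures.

Convert: 167 km/h = 167/3.6 = 46.39 m/s.
Resolve: vₓ = 46.39 cos 77.5° = 10.04 m/s and v_y0 = 46.39 sin 77.5° = 45.29 m/s.
Require v_y0 t − ½ g t² = 70.2, i.e. 4.900 t² − 45.29 t + 70.2 = 0.
t = [45.29 ± √(45.29² − 2·9.80·70.2)] / 9.80 = (45.29 ± 25.98) / 9.80, so t = 1.970 s or t = 7.273 s.
The first (ascending) time is 1.970 s.

1.97 s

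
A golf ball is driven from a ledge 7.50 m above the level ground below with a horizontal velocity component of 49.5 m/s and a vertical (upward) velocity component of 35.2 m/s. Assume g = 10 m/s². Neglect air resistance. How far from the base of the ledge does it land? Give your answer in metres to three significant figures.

359 m

The projectile lands when y = 7.50 + (35.20) t − ½·10.0·t² = 0. Positive root: t = (35.20 + √(35.20² + 2·10.0·7.50)) / 10.0 = (35.20 + 37.27) / 10.0 = 7.247 s.
Horizontal distance: R = vₓ t = 49.50 × 7.247 = 358.7 m.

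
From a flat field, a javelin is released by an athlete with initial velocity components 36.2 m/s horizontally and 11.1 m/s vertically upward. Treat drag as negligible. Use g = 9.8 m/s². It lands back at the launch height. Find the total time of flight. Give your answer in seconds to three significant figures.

Time of flight on level ground: T = 2 v_y0 / g = 2 × 11.10 / 9.80 = 2.265 s.

2.27 s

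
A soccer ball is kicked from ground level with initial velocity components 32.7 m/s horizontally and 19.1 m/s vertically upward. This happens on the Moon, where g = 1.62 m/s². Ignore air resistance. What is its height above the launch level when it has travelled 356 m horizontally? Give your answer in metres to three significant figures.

x = vₓ t ⇒ t = 356/32.70 = 10.89 s.
Height: y = v_y0 t − ½ g t² = 19.10 × 10.89 − 0.8100 × 10.89² = 207.9 − 96.00 = 111.9 m.

112 m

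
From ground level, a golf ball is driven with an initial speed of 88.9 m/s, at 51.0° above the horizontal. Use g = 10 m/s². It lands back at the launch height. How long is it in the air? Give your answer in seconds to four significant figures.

13.82 s

Horizontal component vₓ = 88.90 cos 51.0° = 55.95 m/s; vertical v_y0 = 88.90 sin 51.0° = 69.09 m/s.
It returns to y = 0 when t = 2 v_y0 / g = 2(69.09)/10.0 = 13.82 s.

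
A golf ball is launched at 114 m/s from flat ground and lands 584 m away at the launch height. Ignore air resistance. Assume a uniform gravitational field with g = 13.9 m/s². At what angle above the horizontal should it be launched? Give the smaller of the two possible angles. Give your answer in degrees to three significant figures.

R = v₀² sin 2θ / g gives sin 2θ = gR/v₀² = 13.9·584/114² = 0.6246.
2θ = 38.65° or 180° − 38.65° = 141.3°, so θ = 19.33° or 70.67°.
The smaller angle is 19.33°.

19.3°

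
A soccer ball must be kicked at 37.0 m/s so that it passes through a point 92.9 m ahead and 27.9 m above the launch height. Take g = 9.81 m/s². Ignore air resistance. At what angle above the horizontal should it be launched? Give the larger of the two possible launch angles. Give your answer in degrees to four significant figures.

Trajectory: y = x tanθ − g x² (1 + tan²θ)/(2v₀²). With x = 92.9, y = 27.9, v₀ = 37.0, g = 9.81:
30.92 tan²θ − 92.9 tanθ + (58.82) = 0.
tanθ = [92.9 ± √(92.9² − 4 × 30.92 × (58.82))] / (2 × 30.92) = (92.9 ± 36.81) / 61.84, giving tanθ = 0.9070 or 2.097.
θ = 42.21° or 64.51°; the larger is 64.51°.

64.51°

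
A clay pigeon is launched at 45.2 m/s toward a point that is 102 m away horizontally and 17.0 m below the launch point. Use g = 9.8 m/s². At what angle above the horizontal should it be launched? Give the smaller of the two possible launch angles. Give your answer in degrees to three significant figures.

4.55°

Trajectory: y = x tanθ − g x² (1 + tan²θ)/(2v₀²). With x = 102, y = −17.0, v₀ = 45.2, g = 9.80:
24.95 tan²θ − 102 tanθ + (7.953) = 0.
tanθ = [102 ± √(102² − 4 × 24.95 × (7.953))] / (2 × 24.95) = (102 ± 98.03) / 49.91, giving tanθ = 0.07952 or 4.008.
θ = 4.546° or 75.99°; the smaller is 4.546°.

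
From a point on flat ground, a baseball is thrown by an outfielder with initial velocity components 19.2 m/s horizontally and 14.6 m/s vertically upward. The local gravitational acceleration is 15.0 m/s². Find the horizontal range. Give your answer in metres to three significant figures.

37.4 m

Time aloft: T = 2 v_y0 / g = 2 × 14.60 / 15.0 = 1.947 s.
Horizontal distance R = vₓ T = 19.20 × 1.947 = 37.38 m.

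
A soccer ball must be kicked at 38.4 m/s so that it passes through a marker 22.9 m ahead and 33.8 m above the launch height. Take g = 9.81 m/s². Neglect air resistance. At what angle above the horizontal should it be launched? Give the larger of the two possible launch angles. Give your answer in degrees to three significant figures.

Trajectory: y = x tanθ − g x² (1 + tan²θ)/(2v₀²). With x = 22.9, y = 33.8, v₀ = 38.4, g = 9.81:
1.744 tan²θ − 22.9 tanθ + (35.54) = 0.
tanθ = [22.9 ± √(22.9² − 4 × 1.744 × (35.54))] / (2 × 1.744) = (22.9 ± 16.63) / 3.489, giving tanθ = 1.799 or 11.33.
θ = 60.93° or 84.96°; the larger is 84.96°.

85.0°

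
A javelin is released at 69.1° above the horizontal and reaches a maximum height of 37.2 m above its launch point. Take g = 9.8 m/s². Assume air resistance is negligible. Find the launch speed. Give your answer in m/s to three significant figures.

At the peak v_y = 0, so v_y0 = √(2gH) = √(2 × 9.80 × 37.2) = 27.00 m/s.
v_y0 = v₀ sin θ ⇒ v₀ = 27.00 / sin 69.1° = 28.90 m/s.

28.9 m/s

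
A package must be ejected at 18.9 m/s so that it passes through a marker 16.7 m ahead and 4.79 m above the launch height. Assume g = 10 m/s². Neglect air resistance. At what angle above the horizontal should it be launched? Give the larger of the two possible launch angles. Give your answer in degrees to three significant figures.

Trajectory: y = x tanθ − g x² (1 + tan²θ)/(2v₀²). With x = 16.7, y = 4.79, v₀ = 18.9, g = 10.0:
3.904 tan²θ − 16.7 tanθ + (8.694) = 0.
tanθ = [16.7 ± √(16.7² − 4 × 3.904 × (8.694))] / (2 × 3.904) = (16.7 ± 11.96) / 7.807, giving tanθ = 0.6066 or 3.671.
θ = 31.24° or 74.76°; the larger is 74.76°.

74.8°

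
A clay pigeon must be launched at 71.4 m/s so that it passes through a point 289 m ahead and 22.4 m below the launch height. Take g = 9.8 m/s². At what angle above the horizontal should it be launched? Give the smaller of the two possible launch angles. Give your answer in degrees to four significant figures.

12.02°

Trajectory: y = x tanθ − g x² (1 + tan²θ)/(2v₀²). With x = 289, y = −22.4, v₀ = 71.4, g = 9.80:
80.28 tan²θ − 289 tanθ + (57.88) = 0.
tanθ = [289 ± √(289² − 4 × 80.28 × (57.88))] / (2 × 80.28) = (289 ± 254.8) / 160.6, giving tanθ = 0.2129 or 3.387.
θ = 12.02° or 73.55°; the smaller is 12.02°.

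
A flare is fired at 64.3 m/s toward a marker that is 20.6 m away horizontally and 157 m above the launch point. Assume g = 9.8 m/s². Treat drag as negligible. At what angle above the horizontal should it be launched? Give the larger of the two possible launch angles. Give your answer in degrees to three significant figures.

88.1°

Trajectory: y = x tanθ − g x² (1 + tan²θ)/(2v₀²). With x = 20.6, y = 157, v₀ = 64.3, g = 9.80:
0.5029 tan²θ − 20.6 tanθ + (157.5) = 0.
tanθ = [20.6 ± √(20.6² − 4 × 0.5029 × (157.5))] / (2 × 0.5029) = (20.6 ± 10.37) / 1.006, giving tanθ = 10.17 or 30.79.
θ = 84.39° or 88.14°; the larger is 88.14°.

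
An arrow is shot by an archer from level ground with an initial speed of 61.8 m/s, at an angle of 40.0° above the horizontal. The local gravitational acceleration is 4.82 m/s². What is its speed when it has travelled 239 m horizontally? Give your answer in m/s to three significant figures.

vₓ = 61.80 cos 40.0° = 47.34 m/s; v_y0 = 61.80 sin 40.0° = 39.72 m/s.
At x = 239 m, t = x/vₓ = 239/47.34 = 5.048 s.
Vertical velocity there: v_y = v_y0 − g t = 39.72 − 4.82 × 5.048 = 15.39 m/s.
Speed: √(vₓ² + v_y²) = √(47.34² + 15.39²) = 49.78 m/s.

49.8 m/s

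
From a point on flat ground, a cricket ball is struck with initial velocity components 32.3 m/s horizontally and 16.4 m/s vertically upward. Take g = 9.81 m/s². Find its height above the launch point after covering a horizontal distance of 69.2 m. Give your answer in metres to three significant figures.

12.6 m

At x = 69.2 m, t = x/vₓ = 69.2/32.30 = 2.142 s.
Height: y = v_y0 t − ½ g t² = 16.40 × 2.142 − 4.905 × 2.142² = 35.14 − 22.51 = 12.62 m.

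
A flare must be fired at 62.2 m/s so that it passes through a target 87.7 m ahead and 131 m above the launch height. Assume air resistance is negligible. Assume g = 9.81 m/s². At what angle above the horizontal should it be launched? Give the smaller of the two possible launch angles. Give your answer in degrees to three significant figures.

Trajectory: y = x tanθ − g x² (1 + tan²θ)/(2v₀²). With x = 87.7, y = 131, v₀ = 62.2, g = 9.81:
9.751 tan²θ − 87.7 tanθ + (140.8) = 0.
tanθ = [87.7 ± √(87.7² − 4 × 9.751 × (140.8))] / (2 × 9.751) = (87.7 ± 46.92) / 19.50, giving tanθ = 2.091 or 6.903.
θ = 64.44° or 81.76°; the smaller is 64.44°.

64.4°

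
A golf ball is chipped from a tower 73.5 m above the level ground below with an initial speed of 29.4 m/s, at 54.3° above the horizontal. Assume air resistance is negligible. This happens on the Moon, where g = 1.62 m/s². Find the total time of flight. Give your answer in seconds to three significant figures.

32.3 s

vₓ = 29.40 cos 54.3° = 17.16 m/s; v_y0 = 29.40 sin 54.3° = 23.88 m/s.
Vertical motion (up positive, ground at y = 0): 0.8100 t² − (23.88) t − 73.5 = 0, so t = (23.88 + √(23.88² + 2·1.62·73.5)) / 1.62 = (23.88 + 28.43) / 1.62 = 32.29 s.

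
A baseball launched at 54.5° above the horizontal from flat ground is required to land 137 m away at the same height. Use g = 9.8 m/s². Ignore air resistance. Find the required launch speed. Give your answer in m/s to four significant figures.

37.68 m/s

From R = (v₀² / g) sin 2θ: v₀ = √(gR / sin 2θ).
v₀ = √(9.80 × 137 / sin 109.0°) = √(1343 / 0.9455) = √1420.0 = 37.68 m/s.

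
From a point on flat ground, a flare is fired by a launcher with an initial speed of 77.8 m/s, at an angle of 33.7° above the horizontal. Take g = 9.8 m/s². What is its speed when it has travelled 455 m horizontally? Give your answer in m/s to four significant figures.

Horizontal component vₓ = 77.80 cos 33.7° = 64.73 m/s; vertical v_y0 = 77.80 sin 33.7° = 43.17 m/s.
At x = 455 m, t = x/vₓ = 455/64.73 = 7.030 s.
Vertical velocity there: v_y = v_y0 − g t = 43.17 − 9.80 × 7.030 = −25.72 m/s.
Speed: √(vₓ² + v_y²) = √(64.73² + 25.72²) = 69.65 m/s.

69.65 m/s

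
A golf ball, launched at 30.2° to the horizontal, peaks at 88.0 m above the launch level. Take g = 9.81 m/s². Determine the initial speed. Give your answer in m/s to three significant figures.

At the peak v_y = 0, so v_y0 = √(2gH) = √(2 × 9.81 × 88.0) = 41.55 m/s.
v_y0 = v₀ sin θ ⇒ v₀ = 41.55 / sin 30.2° = 82.60 m/s.

82.6 m/s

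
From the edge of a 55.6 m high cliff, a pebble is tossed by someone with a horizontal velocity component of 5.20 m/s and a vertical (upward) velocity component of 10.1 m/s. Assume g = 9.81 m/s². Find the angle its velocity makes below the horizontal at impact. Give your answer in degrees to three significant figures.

The projectile lands when y = 55.6 + (10.10) t − ½·9.81·t² = 0. Positive root: t = (10.10 + √(10.10² + 2·9.81·55.6)) / 9.81 = (10.10 + 34.54) / 9.81 = 4.550 s.
At impact: v_y = v_y0 − g t = −34.54 m/s; vₓ = 5.200 m/s.
Angle below horizontal: arctan(|v_y|/vₓ) = arctan(34.54/5.200) = 81.44°.

81.4°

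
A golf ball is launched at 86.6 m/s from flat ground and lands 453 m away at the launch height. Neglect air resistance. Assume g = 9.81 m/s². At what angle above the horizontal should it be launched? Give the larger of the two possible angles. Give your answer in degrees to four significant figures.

R = v₀² sin 2θ / g gives sin 2θ = gR/v₀² = 9.81·453/86.6² = 0.5926.
2θ = 36.34° or 180° − 36.34° = 143.7°, so θ = 18.17° or 71.83°.
The larger angle is 71.83°.

71.83°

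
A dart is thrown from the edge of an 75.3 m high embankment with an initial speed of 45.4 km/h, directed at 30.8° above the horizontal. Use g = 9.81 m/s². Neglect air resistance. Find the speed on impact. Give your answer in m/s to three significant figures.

40.5 m/s

Convert: 45.4 km/h = 45.4/3.6 = 12.61 m/s.
Resolve: vₓ = 12.61 cos 30.8° = 10.83 m/s and v_y0 = 12.61 sin 30.8° = 6.457 m/s.
The projectile lands when y = 75.3 + (6.457) t − ½·9.81·t² = 0. Positive root: t = (6.457 + √(6.457² + 2·9.81·75.3)) / 9.81 = (6.457 + 38.98) / 9.81 = 4.631 s.
Vertical velocity at impact: v_y = v_y0 − g t = 6.457 − 9.81 × 4.631 = −38.98 m/s.
Speed: |v| = √(vₓ² + v_y²) = √(10.83² + 38.98²) = 40.45 m/s.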